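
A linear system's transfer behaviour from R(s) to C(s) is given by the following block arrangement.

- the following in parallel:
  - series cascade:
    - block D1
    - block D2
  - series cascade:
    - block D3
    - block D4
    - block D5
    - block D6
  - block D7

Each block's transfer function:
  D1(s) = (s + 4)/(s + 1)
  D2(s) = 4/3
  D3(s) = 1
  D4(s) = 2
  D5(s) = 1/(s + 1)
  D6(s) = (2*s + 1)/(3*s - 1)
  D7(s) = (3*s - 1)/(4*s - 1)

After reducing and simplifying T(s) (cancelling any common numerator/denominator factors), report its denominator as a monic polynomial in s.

[1] reduce the series chain D1, D2, giving (4*s + 16)/(3*s + 3)
[2] cascade D3, D4, D5, D6, giving (4*s + 2)/(3*s^2 + 2*s - 1)
[3] sum the parallel branches (D1*D2), (D3*D4*D5*D6), D7, giving (75*s^3 + 221*s^2 - 111*s + 13)/(36*s^3 + 15*s^2 - 18*s + 3)
That last expression is T(s), already simplified. Scaling its denominator by 1/36 (the reciprocal of the leading coefficient) yields the monic denominator.

Therefore the answer is s^3 + 5*s^2/12 - s/2 + 1/12.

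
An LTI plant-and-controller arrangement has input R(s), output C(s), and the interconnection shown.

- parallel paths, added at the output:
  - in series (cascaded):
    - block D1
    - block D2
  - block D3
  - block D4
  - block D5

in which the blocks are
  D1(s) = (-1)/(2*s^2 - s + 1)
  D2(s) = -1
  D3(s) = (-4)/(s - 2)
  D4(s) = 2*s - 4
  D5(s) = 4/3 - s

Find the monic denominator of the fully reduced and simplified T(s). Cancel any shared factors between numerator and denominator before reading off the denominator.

Answer: s^3 - 5*s^2/2 + 3*s/2 - 1

Working:
1. multiply D1, D2 (series): 1/(2*s^2 - s + 1)
2. add (D1*D2), D3, D4, D5 (parallel): (6*s^4 - 31*s^3 + 25*s^2 - 15*s - 2)/(6*s^3 - 15*s^2 + 9*s - 6)
That last expression is T(s), already simplified. Scaling its denominator by 1/6 (the reciprocal of the leading coefficient) yields the monic denominator.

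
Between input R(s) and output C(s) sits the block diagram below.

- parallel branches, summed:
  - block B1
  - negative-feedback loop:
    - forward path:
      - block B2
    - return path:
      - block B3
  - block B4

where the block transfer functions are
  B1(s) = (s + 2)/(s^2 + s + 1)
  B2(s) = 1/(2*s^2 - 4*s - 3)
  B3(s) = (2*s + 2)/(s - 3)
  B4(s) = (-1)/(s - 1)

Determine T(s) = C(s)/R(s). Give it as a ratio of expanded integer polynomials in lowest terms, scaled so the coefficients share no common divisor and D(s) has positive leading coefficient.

Step 1: close the feedback loop around B2, B3 gives (s - 3)/(2*s^3 - 10*s^2 + 11*s + 11)
Step 2: add B1, [B2/(1+B2*B3)], B4 (parallel): this yields T(s), and no further normalization is needed

Hence the answer: (s^4 - 9*s^3 + 30*s^2 - 34*s - 30)/(2*s^6 - 10*s^5 + 11*s^4 + 9*s^3 + 10*s^2 - 11*s - 11)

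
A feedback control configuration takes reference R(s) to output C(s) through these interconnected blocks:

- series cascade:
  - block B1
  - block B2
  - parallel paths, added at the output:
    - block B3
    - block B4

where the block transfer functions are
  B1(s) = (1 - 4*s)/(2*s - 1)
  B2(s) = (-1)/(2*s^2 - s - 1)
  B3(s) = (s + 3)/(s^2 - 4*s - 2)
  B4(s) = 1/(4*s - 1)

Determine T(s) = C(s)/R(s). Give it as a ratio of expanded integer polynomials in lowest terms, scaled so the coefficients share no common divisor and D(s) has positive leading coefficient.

The answer is (5*s^2 + 7*s - 5)/(4*s^5 - 20*s^4 + 7*s^3 + 13*s^2 - 2*s - 2).

Reasoning:
Step 1 - parallel reduction of B3, B4; result (5*s^2 + 7*s - 5)/(4*s^3 - 17*s^2 - 4*s + 2)
Step 2 - multiply B1, B2, (B3+B4) (series), giving the overall T(s)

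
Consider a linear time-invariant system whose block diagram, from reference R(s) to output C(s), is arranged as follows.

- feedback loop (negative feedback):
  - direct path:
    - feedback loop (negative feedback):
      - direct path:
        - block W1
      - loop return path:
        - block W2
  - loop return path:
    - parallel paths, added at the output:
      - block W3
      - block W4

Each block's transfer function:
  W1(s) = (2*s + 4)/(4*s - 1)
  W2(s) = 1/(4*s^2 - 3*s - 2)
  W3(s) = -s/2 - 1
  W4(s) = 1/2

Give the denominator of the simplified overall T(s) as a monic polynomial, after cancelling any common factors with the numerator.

First reduce the diagram to T(s).

[1] reduce the feedback loop with forward W1 and return W2 gives (8*s^3 + 10*s^2 - 16*s - 8)/(16*s^3 - 16*s^2 - 3*s + 6)
[2] reduce the parallel group W3, W4 gives -s/2 - 1/2
[3] collapse the loop ([W1/(1+W1*W2)] forward, (W3+W4) return) gives (-8*s^3 - 10*s^2 + 16*s + 8)/(4*s^4 - 7*s^3 + 13*s^2 - 9*s - 10)
That last expression is T(s), already simplified. Scaling its denominator by 1/4 (the reciprocal of the leading coefficient) yields the monic denominator.

Answer: s^4 - 7*s^3/4 + 13*s^2/4 - 9*s/4 - 5/2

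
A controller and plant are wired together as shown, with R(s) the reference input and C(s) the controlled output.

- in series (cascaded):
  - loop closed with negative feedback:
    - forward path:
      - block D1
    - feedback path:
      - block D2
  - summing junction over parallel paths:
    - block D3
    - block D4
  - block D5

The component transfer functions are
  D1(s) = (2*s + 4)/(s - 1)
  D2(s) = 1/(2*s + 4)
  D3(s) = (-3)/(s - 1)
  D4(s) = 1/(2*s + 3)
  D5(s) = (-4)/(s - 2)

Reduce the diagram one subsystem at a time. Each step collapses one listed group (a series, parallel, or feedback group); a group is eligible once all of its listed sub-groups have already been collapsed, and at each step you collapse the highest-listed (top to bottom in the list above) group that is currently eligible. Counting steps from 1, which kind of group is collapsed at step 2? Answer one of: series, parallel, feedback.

The answer is parallel.

Reasoning:
1. collapse the loop (D1 forward, D2 return)
2. parallel reduction of D3, D4
3. reduce the series chain [D1/(1+D1*D2)], (D3+D4), D5
Step 2: parallel.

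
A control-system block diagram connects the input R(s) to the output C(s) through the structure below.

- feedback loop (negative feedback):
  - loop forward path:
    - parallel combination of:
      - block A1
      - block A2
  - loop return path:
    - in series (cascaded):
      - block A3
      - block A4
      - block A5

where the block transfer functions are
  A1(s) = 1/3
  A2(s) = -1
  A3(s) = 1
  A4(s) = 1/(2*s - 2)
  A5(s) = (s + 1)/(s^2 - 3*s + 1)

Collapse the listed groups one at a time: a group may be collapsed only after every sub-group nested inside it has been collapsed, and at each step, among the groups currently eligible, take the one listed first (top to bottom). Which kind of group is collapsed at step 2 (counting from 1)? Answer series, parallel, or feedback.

[1] sum the parallel branches A1, A2
[2] combine A3, A4, A5 in series
[3] feedback reduction of (A1+A2), (A3*A4*A5)
At step 2 the group reduced is series.

Therefore the answer is series.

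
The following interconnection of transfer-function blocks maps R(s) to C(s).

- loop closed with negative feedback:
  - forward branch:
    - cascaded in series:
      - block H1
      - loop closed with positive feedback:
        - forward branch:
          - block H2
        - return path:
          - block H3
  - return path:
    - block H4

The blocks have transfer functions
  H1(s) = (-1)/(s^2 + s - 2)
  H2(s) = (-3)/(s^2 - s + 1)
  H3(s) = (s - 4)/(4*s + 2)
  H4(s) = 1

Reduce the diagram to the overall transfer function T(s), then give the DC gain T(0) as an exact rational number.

1. close the feedback loop around H2, H3; result (-12*s - 6)/(4*s^3 - 2*s^2 + 5*s - 10)
2. multiply H1, [H2/(1-H2*H3)] (series); result (12*s + 6)/(4*s^5 + 2*s^4 - 5*s^3 - s^2 - 20*s + 20)
3. close the feedback loop around (H1*[H2/(1-H2*H3)]), H4; result (12*s + 6)/(4*s^5 + 2*s^4 - 5*s^3 - s^2 - 8*s + 26)
The step-3 result is T(s). Setting s = 0: T(0) = 6/26 = 3/13.

Answer: 3/13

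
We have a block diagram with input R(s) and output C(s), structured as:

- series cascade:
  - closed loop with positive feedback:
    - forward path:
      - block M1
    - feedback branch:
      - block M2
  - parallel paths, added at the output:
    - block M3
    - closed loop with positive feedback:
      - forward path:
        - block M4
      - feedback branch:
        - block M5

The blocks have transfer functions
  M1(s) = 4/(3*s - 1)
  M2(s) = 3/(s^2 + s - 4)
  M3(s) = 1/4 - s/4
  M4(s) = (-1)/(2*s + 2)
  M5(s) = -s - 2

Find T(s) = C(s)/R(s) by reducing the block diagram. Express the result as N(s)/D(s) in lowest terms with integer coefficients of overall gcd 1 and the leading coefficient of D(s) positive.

First reduce the diagram to T(s).

(1) close the feedback loop around M1, M2 gives (4*s^2 + 4*s - 16)/(3*s^3 + 2*s^2 - 13*s - 8)
(2) apply the feedback formula to M4, M5 gives (-1)/s
(3) parallel reduction of M3, [M4/(1-M4*M5)] gives (-s^2 + s - 4)/(4*s)
(4) multiply [M1/(1-M1*M2)], (M3+[M4/(1-M4*M5)]) (series); the result is T(s) itself (integer coefficients, no common factor, positive leading denominator coefficient)

Answer: (-s^4 + s^2 - 8*s + 16)/(3*s^4 + 2*s^3 - 13*s^2 - 8*s)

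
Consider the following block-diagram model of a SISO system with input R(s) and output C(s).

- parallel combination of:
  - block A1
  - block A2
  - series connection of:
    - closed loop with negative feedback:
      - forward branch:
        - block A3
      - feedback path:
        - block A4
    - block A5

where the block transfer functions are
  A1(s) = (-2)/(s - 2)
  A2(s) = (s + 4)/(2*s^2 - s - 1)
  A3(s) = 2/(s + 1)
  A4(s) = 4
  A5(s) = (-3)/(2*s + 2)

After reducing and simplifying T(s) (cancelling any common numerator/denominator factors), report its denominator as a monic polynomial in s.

[1] collapse the loop (A3 forward, A4 return) -> 2/(s + 9)
[2] multiply [A3/(1+A3*A4)], A5 (series) -> (-3)/(s^2 + 10*s + 9)
[3] combine A1, A2, ([A3/(1+A3*A4)]*A5) in parallel -> (-3*s^4 - 32*s^3 + 22*s^2 - 27*s - 60)/(2*s^5 + 15*s^4 - 31*s^3 - 33*s^2 + 29*s + 18)
The result of step 3 is T(s) in lowest terms. Its denominator has leading coefficient 2; dividing the denominator through by 2 makes it monic.

Hence the answer: s^5 + 15*s^4/2 - 31*s^3/2 - 33*s^2/2 + 29*s/2 + 9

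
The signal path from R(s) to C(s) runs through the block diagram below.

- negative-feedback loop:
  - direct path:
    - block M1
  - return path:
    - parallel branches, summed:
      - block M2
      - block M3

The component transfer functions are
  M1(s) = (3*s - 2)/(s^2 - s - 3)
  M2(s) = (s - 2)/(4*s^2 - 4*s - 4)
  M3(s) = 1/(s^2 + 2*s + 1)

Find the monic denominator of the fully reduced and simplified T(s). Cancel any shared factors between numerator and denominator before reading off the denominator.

The answer is s^6 - 21*s^4/4 - 3*s^3/2 + 3*s^2/4 + 9*s + 6.

Reasoning:
[1] add M2, M3 (parallel) gives (s^3 + 4*s^2 - 7*s - 6)/(4*s^4 + 4*s^3 - 8*s^2 - 12*s - 4)
[2] collapse the loop (M1 forward, (M2+M3) return) gives (12*s^5 + 4*s^4 - 32*s^3 - 20*s^2 + 12*s + 8)/(4*s^6 - 21*s^4 - 6*s^3 + 3*s^2 + 36*s + 24)
Step 2 gives the fully reduced T(s), with no common factor left to cancel. The denominator's leading coefficient is 4, so divide each of its coefficients by 4 to get the monic form.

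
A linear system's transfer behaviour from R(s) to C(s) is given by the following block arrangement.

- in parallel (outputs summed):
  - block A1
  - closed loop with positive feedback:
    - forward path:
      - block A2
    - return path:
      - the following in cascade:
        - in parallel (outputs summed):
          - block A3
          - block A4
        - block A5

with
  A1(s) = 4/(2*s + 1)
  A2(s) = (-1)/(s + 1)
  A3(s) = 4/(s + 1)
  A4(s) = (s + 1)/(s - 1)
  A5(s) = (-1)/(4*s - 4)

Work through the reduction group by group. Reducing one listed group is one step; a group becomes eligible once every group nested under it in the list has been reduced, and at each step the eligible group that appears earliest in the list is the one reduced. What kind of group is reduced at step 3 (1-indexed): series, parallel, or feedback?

Reducing step by step:

Step 1: add A3, A4 (parallel)
Step 2: series reduction of (A3+A4), A5
Step 3: collapse the loop (A2 forward, ((A3+A4)*A5) return)
Step 4: combine A1, [A2/(1-A2*((A3+A4)*A5))] in parallel
The group at step 3 is a feedback group.

Answer: feedback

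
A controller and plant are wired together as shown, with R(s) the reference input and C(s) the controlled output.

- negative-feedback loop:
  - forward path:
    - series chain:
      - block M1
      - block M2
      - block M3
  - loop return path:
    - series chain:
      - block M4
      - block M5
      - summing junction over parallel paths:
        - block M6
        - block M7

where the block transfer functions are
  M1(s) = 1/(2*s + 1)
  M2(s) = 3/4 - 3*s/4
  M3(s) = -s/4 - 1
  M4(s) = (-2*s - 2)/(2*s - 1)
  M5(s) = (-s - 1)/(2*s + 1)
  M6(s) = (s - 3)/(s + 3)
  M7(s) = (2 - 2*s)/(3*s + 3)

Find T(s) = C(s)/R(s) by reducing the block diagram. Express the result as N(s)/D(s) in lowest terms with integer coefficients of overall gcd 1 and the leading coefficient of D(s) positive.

Step 1. series reduction of M1, M2, M3; result (3*s^2 + 9*s - 12)/(32*s + 16)
Step 2. reduce the parallel group M6, M7; result (s^2 - 10*s - 3)/(3*s^2 + 12*s + 9)
Step 3. multiply M4, M5, (M6+M7) (series); result (2*s^3 - 18*s^2 - 26*s - 6)/(12*s^3 + 36*s^2 - 3*s - 9)
Step 4. feedback reduction of (M1*M2*M3), (M4*M5*(M6+M7)), giving the overall T(s)

Final answer: (12*s^5 + 72*s^4 + 57*s^3 - 162*s^2 - 15*s + 36)/(2*s^5 + 116*s^4 + 360*s^3 + 148*s^2 - 26*s - 24)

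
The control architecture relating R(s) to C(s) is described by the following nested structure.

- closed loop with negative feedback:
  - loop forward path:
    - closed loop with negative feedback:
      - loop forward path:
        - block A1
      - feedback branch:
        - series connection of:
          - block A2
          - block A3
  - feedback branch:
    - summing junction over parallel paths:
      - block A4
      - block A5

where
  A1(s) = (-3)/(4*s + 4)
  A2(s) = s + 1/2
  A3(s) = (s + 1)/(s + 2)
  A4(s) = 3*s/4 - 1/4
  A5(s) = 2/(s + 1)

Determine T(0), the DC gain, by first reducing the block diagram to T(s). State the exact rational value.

(1) series reduction of A2, A3: (2*s^2 + 3*s + 1)/(2*s + 4)
(2) apply the feedback formula to A1, (A2*A3): (-6*s - 12)/(2*s^2 + 15*s + 13)
(3) parallel reduction of A4, A5: (3*s^2 + 2*s + 7)/(4*s + 4)
(4) close the feedback loop around [A1/(1+A1*(A2*A3))], (A4+A5): (12*s^2 + 36*s + 24)/(5*s^3 - 10*s^2 - 23*s + 16)
Step 4 gives the overall T(s). Then T(0) = 24/16 = 3/2.

Hence the answer: 3/2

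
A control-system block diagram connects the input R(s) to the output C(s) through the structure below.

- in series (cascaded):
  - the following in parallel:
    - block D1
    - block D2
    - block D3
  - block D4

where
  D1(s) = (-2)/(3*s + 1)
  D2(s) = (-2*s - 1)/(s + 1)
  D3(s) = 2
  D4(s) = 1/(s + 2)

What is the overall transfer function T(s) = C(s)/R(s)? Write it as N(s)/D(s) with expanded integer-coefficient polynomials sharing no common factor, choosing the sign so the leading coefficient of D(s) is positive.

Answer: (s - 1)/(3*s^3 + 10*s^2 + 9*s + 2)

Working:
(1) combine D1, D2, D3 in parallel gives (s - 1)/(3*s^2 + 4*s + 1)
(2) multiply (D1+D2+D3), D4 (series), which is the overall transfer function T(s) = C(s)/R(s) in lowest terms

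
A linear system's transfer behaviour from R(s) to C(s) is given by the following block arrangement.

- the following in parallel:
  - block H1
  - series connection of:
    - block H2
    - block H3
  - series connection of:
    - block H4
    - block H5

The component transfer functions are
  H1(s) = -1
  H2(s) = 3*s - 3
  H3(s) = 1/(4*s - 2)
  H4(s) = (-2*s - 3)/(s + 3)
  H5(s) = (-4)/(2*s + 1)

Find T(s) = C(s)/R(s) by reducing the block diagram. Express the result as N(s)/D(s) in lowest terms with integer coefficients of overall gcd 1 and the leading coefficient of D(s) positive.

Step 1 - cascade H2, H3 gives (3*s - 3)/(4*s - 2)
Step 2 - series reduction of H4, H5 gives (8*s + 12)/(2*s^2 + 7*s + 3)
Step 3 - reduce the parallel group H1, (H2*H3), (H4*H5), giving the overall T(s)

Therefore the answer is (-2*s^3 + 23*s^2 + 22*s - 27)/(8*s^3 + 24*s^2 - 2*s - 6).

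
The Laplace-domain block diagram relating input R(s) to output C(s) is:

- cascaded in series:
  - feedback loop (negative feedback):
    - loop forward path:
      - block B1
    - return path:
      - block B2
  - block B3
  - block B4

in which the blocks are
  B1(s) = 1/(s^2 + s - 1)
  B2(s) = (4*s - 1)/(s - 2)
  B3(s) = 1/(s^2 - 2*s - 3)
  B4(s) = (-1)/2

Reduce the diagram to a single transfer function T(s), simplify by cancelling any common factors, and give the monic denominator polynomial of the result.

(1) close the feedback loop around B1, B2 = (s - 2)/(s^3 - s^2 + s + 1)
(2) cascade [B1/(1+B1*B2)], B3, B4 = (2 - s)/(2*s^5 - 6*s^4 + 4*s^2 - 10*s - 6)
That last expression is T(s), already simplified. Scaling its denominator by 1/2 (the reciprocal of the leading coefficient) yields the monic denominator.

Answer: s^5 - 3*s^4 + 2*s^2 - 5*s - 3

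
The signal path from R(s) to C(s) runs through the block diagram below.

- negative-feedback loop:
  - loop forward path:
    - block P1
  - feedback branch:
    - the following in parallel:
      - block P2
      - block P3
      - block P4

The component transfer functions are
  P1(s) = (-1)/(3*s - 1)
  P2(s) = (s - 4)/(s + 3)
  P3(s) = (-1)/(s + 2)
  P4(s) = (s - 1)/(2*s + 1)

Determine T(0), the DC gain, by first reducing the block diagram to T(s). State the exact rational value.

The answer is -6/11.

Reasoning:
Step 1 - combine P2, P3, P4 in parallel, giving (3*s^3 - s^2 - 24*s - 17)/(2*s^3 + 11*s^2 + 17*s + 6)
Step 2 - close the feedback loop around P1, (P2+P3+P4), giving (-2*s^3 - 11*s^2 - 17*s - 6)/(6*s^4 + 28*s^3 + 41*s^2 + 25*s + 11)
DC gain: substitute s = 0 into T(s) from step 2: T(0) = -6/11.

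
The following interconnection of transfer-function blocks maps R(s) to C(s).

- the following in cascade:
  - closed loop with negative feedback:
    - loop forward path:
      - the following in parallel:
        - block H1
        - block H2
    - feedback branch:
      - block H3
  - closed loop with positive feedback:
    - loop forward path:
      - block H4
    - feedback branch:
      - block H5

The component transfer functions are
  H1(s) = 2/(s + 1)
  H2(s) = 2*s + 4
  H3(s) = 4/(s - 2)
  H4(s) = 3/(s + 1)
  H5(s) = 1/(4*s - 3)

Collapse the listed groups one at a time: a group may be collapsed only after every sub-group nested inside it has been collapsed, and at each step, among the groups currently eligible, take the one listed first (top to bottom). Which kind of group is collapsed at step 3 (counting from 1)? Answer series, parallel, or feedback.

Step 1 - reduce the parallel group H1, H2
Step 2 - feedback reduction of (H1+H2), H3
Step 3 - collapse the loop (H4 forward, H5 return)
Step 4 - reduce the series chain [(H1+H2)/(1+(H1+H2)*H3)], [H4/(1-H4*H5)]
The group at step 3 is a feedback group.

Hence the answer: feedback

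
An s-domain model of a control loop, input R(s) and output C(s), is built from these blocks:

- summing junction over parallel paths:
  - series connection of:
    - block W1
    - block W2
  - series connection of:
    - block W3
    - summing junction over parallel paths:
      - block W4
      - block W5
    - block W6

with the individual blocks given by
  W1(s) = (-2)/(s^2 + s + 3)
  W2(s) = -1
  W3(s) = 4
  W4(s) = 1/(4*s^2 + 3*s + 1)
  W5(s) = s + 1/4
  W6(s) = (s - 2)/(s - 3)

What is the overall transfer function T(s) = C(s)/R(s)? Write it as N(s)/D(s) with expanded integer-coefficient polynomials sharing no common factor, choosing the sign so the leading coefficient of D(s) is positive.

First reduce the diagram to T(s).

1. series reduction of W1, W2 -> 2/(s^2 + s + 3)
2. parallel reduction of W4, W5 -> (16*s^3 + 16*s^2 + 7*s + 5)/(16*s^2 + 12*s + 4)
3. series reduction of W3, (W4+W5), W6 -> (16*s^4 - 16*s^3 - 25*s^2 - 9*s - 10)/(4*s^3 - 9*s^2 - 8*s - 3)
4. sum the parallel branches (W1*W2), (W3*(W4+W5)*W6), giving the overall T(s)

Answer: (16*s^6 + 7*s^4 - 74*s^3 - 112*s^2 - 53*s - 36)/(4*s^5 - 5*s^4 - 5*s^3 - 38*s^2 - 27*s - 9)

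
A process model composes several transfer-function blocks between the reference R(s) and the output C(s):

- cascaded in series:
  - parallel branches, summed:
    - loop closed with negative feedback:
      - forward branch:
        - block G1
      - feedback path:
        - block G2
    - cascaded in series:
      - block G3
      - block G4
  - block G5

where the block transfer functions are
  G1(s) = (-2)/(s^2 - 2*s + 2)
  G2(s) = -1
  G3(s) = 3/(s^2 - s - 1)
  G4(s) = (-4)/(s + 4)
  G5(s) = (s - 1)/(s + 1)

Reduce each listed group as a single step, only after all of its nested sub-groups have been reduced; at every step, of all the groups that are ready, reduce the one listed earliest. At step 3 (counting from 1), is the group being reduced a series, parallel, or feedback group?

Step 1: close the feedback loop around G1, G2
Step 2: series reduction of G3, G4
Step 3: sum the parallel branches [G1/(1+G1*G2)], (G3*G4)
Step 4: cascade ([G1/(1+G1*G2)]+(G3*G4)), G5
At step 3 the group reduced is parallel.

Answer: parallel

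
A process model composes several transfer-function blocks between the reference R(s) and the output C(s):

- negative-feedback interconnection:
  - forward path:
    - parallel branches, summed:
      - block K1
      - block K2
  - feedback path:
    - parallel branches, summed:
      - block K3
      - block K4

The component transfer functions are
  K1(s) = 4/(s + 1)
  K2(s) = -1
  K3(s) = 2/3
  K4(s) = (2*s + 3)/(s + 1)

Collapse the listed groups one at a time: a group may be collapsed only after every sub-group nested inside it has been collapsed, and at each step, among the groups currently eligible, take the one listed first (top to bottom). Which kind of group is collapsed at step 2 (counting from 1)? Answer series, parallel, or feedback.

Answer: parallel

Working:
Step 1. reduce the parallel group K1, K2
Step 2. reduce the parallel group K3, K4
Step 3. reduce the feedback loop with forward (K1+K2) and return (K3+K4)
So the answer for step 2 is parallel.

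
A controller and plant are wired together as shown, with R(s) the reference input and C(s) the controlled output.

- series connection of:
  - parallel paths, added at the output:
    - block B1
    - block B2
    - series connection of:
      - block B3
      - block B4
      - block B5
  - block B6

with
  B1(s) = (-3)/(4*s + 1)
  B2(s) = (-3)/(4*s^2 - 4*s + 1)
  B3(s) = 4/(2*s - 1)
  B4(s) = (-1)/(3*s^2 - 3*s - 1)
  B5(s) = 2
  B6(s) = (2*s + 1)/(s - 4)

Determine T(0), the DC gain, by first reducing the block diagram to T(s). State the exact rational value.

1. series reduction of B3, B4, B5 = (-8)/(6*s^3 - 9*s^2 + s + 1)
2. reduce the parallel group B1, B2, (B3*B4*B5) = (-36*s^4 + 36*s^3 - 70*s^2 + 34*s + 14)/(48*s^5 - 84*s^4 + 20*s^3 + 15*s^2 - 3*s - 1)
3. multiply (B1+B2+(B3*B4*B5)), B6 (series) = (-72*s^5 + 36*s^4 - 104*s^3 - 2*s^2 + 62*s + 14)/(48*s^6 - 276*s^5 + 356*s^4 - 65*s^3 - 63*s^2 + 11*s + 4)
DC gain: substitute s = 0 into T(s) from step 3: T(0) = 14/4 = 7/2.

Answer: 7/2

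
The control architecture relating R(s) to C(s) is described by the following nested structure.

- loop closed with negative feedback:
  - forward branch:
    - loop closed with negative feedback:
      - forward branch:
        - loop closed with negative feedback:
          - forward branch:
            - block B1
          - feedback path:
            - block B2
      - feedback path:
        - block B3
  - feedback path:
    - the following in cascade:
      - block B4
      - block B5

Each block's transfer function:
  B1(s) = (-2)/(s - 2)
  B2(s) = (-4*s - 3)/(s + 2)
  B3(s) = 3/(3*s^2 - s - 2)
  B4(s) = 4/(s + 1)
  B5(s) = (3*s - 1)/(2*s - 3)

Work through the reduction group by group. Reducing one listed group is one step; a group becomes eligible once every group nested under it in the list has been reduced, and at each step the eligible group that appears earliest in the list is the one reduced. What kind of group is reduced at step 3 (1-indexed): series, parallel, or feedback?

Answer: series

Working:
(1) apply the feedback formula to B1, B2
(2) apply the feedback formula to [B1/(1+B1*B2)], B3
(3) reduce the series chain B4, B5
(4) collapse the loop ([[B1/(1+B1*B2)]/(1+[B1/(1+B1*B2)]*B3)] forward, (B4*B5) return)
Step 3: series.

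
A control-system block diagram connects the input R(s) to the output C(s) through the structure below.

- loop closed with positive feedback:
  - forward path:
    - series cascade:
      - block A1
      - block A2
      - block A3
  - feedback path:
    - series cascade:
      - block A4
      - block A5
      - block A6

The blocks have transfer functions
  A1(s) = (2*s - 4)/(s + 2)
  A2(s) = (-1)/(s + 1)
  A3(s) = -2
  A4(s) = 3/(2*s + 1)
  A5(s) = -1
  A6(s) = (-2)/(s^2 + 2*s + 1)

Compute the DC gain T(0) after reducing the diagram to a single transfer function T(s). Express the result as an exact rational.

Reducing step by step:

Step 1: reduce the series chain A1, A2, A3, giving (4*s - 8)/(s^2 + 3*s + 2)
Step 2: combine A4, A5, A6 in series, giving 6/(2*s^3 + 5*s^2 + 4*s + 1)
Step 3: apply the feedback formula to (A1*A2*A3), (A4*A5*A6), giving (8*s^4 + 4*s^3 - 24*s^2 - 28*s - 8)/(2*s^5 + 11*s^4 + 23*s^3 + 23*s^2 - 13*s + 50)
Evaluating the step-3 result (the overall T(s)) at s = 0 gives T(0) = -8/50 = -4/25.

Answer: -4/25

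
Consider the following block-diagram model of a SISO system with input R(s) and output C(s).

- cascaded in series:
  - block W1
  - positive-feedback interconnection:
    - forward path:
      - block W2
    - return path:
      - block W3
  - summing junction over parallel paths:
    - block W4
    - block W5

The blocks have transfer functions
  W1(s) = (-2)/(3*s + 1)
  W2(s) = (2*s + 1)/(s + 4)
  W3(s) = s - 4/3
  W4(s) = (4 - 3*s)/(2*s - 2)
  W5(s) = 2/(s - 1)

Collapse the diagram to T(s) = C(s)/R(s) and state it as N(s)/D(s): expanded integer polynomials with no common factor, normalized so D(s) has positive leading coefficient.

First reduce the diagram to T(s).

[1] reduce the feedback loop with forward W2 and return W3 -> (-6*s - 3)/(6*s^2 - 8*s - 16)
[2] sum the parallel branches W4, W5 -> (8 - 3*s)/(2*s - 2)
[3] reduce the series chain W1, [W2/(1-W2*W3)], (W4+W5), giving the overall T(s)

Answer: (-18*s^2 + 39*s + 24)/(18*s^4 - 36*s^3 - 38*s^2 + 40*s + 16)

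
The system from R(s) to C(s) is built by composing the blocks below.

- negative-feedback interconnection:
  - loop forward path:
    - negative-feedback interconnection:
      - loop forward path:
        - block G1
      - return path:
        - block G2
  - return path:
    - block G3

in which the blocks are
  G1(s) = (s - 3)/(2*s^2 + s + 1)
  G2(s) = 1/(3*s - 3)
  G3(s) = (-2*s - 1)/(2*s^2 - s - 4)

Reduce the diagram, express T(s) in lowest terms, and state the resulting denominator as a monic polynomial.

Step 1 - collapse the loop (G1 forward, G2 return) = (3*s^2 - 12*s + 9)/(6*s^3 - 3*s^2 + s - 6)
Step 2 - reduce the feedback loop with forward [G1/(1+G1*G2)] and return G3 = (6*s^4 - 27*s^3 + 18*s^2 + 39*s - 36)/(12*s^5 - 12*s^4 - 25*s^3 + 20*s^2 - 4*s + 15)
Step 2 gives the fully reduced T(s), with no common factor left to cancel. The denominator's leading coefficient is 12, so divide each of its coefficients by 12 to get the monic form.

Therefore the answer is s^5 - s^4 - 25*s^3/12 + 5*s^2/3 - s/3 + 5/4.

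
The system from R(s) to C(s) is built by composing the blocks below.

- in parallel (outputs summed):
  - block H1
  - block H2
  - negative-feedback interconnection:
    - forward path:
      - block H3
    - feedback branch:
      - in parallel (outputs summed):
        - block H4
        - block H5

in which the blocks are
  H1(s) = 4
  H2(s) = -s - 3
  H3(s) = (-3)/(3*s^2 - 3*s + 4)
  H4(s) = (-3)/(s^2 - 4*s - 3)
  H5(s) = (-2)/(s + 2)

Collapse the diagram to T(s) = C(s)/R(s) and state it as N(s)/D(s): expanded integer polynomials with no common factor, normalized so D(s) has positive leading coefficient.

Step 1: reduce the parallel group H4, H5 = (-2*s^2 + 5*s)/(s^3 - 2*s^2 - 11*s - 6)
Step 2: feedback reduction of H3, (H4+H5) = (-3*s^3 + 6*s^2 + 33*s + 18)/(3*s^5 - 9*s^4 - 23*s^3 + 13*s^2 - 41*s - 24)
Step 3: sum the parallel branches H1, H2, [H3/(1+H3*(H4+H5))]: this yields T(s), and no further normalization is needed

Therefore the answer is (-3*s^6 + 12*s^5 + 14*s^4 - 39*s^3 + 60*s^2 + 16*s - 6)/(3*s^5 - 9*s^4 - 23*s^3 + 13*s^2 - 41*s - 24).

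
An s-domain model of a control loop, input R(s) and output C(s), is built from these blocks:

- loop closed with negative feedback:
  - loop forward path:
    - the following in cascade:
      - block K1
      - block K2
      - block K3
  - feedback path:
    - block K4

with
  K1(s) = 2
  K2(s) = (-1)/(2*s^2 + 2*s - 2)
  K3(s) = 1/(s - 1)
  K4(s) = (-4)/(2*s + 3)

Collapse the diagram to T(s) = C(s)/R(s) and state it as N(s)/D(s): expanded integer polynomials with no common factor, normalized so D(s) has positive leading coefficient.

First reduce the diagram to T(s).

(1) cascade K1, K2, K3 -> (-1)/(s^3 - 2*s + 1)
(2) apply the feedback formula to (K1*K2*K3), K4 - this is the overall T(s), already in the required normalized form

Answer: (-2*s - 3)/(2*s^4 + 3*s^3 - 4*s^2 - 4*s + 7)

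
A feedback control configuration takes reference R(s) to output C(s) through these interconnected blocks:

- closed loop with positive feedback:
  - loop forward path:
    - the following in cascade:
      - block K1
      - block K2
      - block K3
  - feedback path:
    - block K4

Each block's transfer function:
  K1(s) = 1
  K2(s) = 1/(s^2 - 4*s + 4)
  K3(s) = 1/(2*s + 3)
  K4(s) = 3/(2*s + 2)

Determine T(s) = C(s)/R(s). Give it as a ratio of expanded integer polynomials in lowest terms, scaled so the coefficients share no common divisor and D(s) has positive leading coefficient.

[1] series reduction of K1, K2, K3 -> 1/(2*s^3 - 5*s^2 - 4*s + 12)
[2] apply the feedback formula to (K1*K2*K3), K4; the result is T(s) itself (integer coefficients, no common factor, positive leading denominator coefficient)

Final answer: (2*s + 2)/(4*s^4 - 6*s^3 - 18*s^2 + 16*s + 21)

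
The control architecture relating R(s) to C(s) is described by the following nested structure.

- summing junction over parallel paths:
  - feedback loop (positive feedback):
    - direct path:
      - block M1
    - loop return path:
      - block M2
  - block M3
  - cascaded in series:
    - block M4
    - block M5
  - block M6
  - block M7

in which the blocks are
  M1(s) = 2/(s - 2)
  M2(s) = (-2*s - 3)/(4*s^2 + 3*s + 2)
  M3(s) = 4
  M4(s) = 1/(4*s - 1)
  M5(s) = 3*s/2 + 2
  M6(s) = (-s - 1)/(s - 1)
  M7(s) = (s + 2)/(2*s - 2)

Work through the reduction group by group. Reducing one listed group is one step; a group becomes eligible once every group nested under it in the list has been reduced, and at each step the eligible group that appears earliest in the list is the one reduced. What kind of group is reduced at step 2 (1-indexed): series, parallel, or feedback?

Reducing step by step:

(1) feedback reduction of M1, M2
(2) reduce the series chain M4, M5
(3) sum the parallel branches [M1/(1-M1*M2)], M3, (M4*M5), M6, M7
At step 2 the group reduced is series.

Answer: series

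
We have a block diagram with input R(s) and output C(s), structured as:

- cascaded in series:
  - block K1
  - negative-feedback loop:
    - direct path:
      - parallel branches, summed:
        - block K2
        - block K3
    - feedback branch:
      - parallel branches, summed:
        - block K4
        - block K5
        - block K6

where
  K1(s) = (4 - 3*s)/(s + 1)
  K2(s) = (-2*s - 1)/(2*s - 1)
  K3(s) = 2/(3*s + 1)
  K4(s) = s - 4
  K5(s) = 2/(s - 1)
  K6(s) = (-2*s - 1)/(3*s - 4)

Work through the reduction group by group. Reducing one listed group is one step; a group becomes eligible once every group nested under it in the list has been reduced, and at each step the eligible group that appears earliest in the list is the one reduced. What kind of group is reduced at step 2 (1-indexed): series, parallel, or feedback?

Step 1: sum the parallel branches K2, K3
Step 2: add K4, K5, K6 (parallel)
Step 3: close the feedback loop around (K2+K3), (K4+K5+K6)
Step 4: reduce the series chain K1, [(K2+K3)/(1+(K2+K3)*(K4+K5+K6))]
So the answer for step 2 is parallel.

Hence the answer: parallel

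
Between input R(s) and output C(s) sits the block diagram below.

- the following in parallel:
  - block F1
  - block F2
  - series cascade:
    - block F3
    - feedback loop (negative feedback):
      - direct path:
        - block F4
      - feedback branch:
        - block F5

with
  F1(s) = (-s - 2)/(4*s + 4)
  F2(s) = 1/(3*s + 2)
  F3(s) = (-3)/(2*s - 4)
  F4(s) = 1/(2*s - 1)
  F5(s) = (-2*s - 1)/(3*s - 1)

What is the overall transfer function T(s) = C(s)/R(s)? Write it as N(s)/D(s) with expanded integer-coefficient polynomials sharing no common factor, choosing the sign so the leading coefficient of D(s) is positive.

Reducing step by step:

Step 1 - apply the feedback formula to F4, F5: (3*s - 1)/(6*s^2 - 7*s)
Step 2 - series reduction of F3, [F4/(1+F4*F5)]: (3 - 9*s)/(12*s^3 - 38*s^2 + 28*s)
Step 3 - reduce the parallel group F1, F2, (F3*[F4/(1+F4*F5)]): this yields T(s), and no further normalization is needed

Answer: (-18*s^5 + 33*s^4 - 20*s^3 - 128*s^2 - 6*s + 12)/(72*s^5 - 108*s^4 - 164*s^3 + 128*s^2 + 112*s)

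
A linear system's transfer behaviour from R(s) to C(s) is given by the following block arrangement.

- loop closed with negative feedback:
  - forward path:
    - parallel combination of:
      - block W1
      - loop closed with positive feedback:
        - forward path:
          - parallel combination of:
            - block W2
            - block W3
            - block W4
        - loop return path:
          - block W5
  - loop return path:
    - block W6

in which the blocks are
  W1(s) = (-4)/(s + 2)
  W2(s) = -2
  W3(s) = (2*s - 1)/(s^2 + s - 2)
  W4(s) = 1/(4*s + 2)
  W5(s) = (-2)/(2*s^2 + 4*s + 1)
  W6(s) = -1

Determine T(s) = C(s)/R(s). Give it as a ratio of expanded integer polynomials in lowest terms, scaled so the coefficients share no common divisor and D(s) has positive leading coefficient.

The answer is (-16*s^6 - 102*s^5 - 182*s^4 + 69*s^3 + 271*s^2 + 46*s - 8)/(24*s^6 + 146*s^5 + 238*s^4 - 101*s^3 - 331*s^2 - 34*s + 16).

Reasoning:
1. parallel reduction of W2, W3, W4, giving (-8*s^3 - 3*s^2 + 13*s + 4)/(4*s^3 + 6*s^2 - 6*s - 4)
2. collapse the loop ((W2+W3+W4) forward, W5 return), giving (-16*s^5 - 38*s^4 + 6*s^3 + 57*s^2 + 29*s + 4)/(8*s^5 + 28*s^4 - 32*s^2 + 4*s + 4)
3. sum the parallel branches W1, [(W2+W3+W4)/(1-(W2+W3+W4)*W5)], giving (-16*s^6 - 102*s^5 - 182*s^4 + 69*s^3 + 271*s^2 + 46*s - 8)/(8*s^6 + 44*s^5 + 56*s^4 - 32*s^3 - 60*s^2 + 12*s + 8)
4. reduce the feedback loop with forward (W1+[(W2+W3+W4)/(1-(W2+W3+W4)*W5)]) and return W6, which is the overall transfer function T(s) = C(s)/R(s) in lowest terms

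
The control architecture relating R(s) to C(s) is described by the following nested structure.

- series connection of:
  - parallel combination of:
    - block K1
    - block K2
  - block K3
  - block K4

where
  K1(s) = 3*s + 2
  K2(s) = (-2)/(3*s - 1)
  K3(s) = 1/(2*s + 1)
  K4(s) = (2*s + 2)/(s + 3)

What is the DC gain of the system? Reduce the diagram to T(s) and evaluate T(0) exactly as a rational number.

Reducing step by step:

Step 1: reduce the parallel group K1, K2 -> (9*s^2 + 3*s - 4)/(3*s - 1)
Step 2: cascade (K1+K2), K3, K4 -> (18*s^3 + 24*s^2 - 2*s - 8)/(6*s^3 + 19*s^2 + 2*s - 3)
That last expression is T(s); at s = 0 only the constant terms survive, so T(0) = -8/(-3) = 8/3.

Answer: 8/3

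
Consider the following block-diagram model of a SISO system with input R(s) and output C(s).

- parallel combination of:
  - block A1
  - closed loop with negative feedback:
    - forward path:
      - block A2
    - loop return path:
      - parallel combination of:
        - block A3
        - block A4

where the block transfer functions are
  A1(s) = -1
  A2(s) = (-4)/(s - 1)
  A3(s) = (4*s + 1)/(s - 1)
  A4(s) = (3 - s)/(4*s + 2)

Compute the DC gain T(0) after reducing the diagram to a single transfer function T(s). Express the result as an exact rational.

The answer is 1/3.

Reasoning:
Step 1 - reduce the parallel group A3, A4 = (15*s^2 + 16*s - 1)/(4*s^2 - 2*s - 2)
Step 2 - feedback reduction of A2, (A3+A4) = (-8*s^2 + 4*s + 4)/(2*s^3 - 33*s^2 - 32*s + 3)
Step 3 - sum the parallel branches A1, [A2/(1+A2*(A3+A4))] = (-2*s^3 + 25*s^2 + 36*s + 1)/(2*s^3 - 33*s^2 - 32*s + 3)
DC gain: substitute s = 0 into T(s) from step 3: T(0) = 1/3.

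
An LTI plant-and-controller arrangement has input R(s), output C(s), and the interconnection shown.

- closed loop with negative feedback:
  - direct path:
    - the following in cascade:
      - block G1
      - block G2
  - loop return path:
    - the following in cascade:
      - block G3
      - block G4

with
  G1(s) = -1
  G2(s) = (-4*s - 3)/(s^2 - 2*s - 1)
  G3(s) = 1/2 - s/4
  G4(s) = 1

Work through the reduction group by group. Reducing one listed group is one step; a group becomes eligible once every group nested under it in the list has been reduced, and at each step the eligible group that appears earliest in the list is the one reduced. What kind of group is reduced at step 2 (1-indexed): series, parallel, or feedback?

Step 1: multiply G1, G2 (series)
Step 2: reduce the series chain G3, G4
Step 3: collapse the loop ((G1*G2) forward, (G3*G4) return)
At step 2 the group reduced is series.

Therefore the answer is series.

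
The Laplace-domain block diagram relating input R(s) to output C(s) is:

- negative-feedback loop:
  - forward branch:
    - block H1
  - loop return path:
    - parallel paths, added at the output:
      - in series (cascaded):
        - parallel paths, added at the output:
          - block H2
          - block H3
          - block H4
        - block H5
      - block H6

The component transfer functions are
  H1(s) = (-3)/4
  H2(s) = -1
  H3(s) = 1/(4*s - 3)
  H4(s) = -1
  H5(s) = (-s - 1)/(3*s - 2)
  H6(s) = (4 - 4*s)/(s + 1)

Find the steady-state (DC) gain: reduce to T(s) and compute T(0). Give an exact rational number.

(1) add H2, H3, H4 (parallel) -> (7 - 8*s)/(4*s - 3)
(2) combine (H2+H3+H4), H5 in series -> (8*s^2 + s - 7)/(12*s^2 - 17*s + 6)
(3) add ((H2+H3+H4)*H5), H6 (parallel) -> (-40*s^3 + 125*s^2 - 98*s + 17)/(12*s^3 - 5*s^2 - 11*s + 6)
(4) reduce the feedback loop with forward H1 and return (((H2+H3+H4)*H5)+H6) -> (-36*s^3 + 15*s^2 + 33*s - 18)/(168*s^3 - 395*s^2 + 250*s - 27)
The step-4 result is T(s). Setting s = 0: T(0) = -18/(-27) = 2/3.

Hence the answer: 2/3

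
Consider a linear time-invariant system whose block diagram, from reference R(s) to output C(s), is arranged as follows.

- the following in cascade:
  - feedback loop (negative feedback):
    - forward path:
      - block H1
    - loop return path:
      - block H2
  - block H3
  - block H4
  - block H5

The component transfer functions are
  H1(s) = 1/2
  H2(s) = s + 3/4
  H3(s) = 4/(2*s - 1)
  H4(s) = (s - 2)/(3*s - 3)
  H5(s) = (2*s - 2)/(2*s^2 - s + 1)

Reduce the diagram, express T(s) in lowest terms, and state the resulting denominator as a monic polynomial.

Reducing step by step:

Step 1. feedback reduction of H1, H2 gives 4/(4*s + 11)
Step 2. combine [H1/(1+H1*H2)], H3, H4, H5 in series gives (32*s - 64)/(48*s^4 + 84*s^3 - 96*s^2 + 87*s - 33)
That last expression is T(s), already simplified. Scaling its denominator by 1/48 (the reciprocal of the leading coefficient) yields the monic denominator.

Answer: s^4 + 7*s^3/4 - 2*s^2 + 29*s/16 - 11/16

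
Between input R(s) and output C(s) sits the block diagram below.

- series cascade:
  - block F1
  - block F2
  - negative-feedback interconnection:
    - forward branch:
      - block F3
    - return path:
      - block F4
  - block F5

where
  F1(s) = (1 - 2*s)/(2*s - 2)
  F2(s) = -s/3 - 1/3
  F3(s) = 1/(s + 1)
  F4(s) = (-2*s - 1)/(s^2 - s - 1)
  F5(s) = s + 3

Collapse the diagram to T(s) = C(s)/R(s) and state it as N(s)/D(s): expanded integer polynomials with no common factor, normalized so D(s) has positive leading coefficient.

1. reduce the feedback loop with forward F3 and return F4 -> (s^2 - s - 1)/(s^3 - 4*s - 2)
2. series reduction of F1, F2, [F3/(1+F3*F4)], F5; the result is T(s) itself (integer coefficients, no common factor, positive leading denominator coefficient)

Hence the answer: (2*s^5 + 5*s^4 - 7*s^3 - 12*s^2 + s + 3)/(6*s^4 - 6*s^3 - 24*s^2 + 12*s + 12)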